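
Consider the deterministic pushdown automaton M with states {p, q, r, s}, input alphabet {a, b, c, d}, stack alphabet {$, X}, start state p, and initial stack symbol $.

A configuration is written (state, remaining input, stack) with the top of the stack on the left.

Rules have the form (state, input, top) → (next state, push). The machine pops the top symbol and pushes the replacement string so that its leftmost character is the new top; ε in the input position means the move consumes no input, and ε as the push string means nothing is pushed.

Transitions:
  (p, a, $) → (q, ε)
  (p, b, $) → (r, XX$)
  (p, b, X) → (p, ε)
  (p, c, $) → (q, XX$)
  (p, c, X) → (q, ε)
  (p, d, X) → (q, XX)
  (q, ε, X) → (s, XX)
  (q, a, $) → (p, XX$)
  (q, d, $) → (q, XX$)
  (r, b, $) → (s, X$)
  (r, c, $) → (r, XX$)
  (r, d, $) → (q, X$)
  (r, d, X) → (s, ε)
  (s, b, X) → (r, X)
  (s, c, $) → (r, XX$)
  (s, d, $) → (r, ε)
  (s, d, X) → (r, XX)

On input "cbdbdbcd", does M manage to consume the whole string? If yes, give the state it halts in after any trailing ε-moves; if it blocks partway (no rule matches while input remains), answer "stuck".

stuck

(p, cbdbdbcd, $)
  read c, top $: go to q, push XX$ → (q, bdbdbcd, XX$)
  ε-move, top X: go to s, push XX → (s, bdbdbcd, XXX$)
  read b, top X: go to r, push X → (r, dbdbcd, XXX$)
  read d, top X: go to s, push ε → (s, bdbcd, XX$)
  read b, top X: go to r, push X → (r, dbcd, XX$)
  read d, top X: go to s, push ε → (s, bcd, X$)
  read b, top X: go to r, push X → (r, cd, X$)
No transition for (r, c, top X); M blocks with input cd remaining.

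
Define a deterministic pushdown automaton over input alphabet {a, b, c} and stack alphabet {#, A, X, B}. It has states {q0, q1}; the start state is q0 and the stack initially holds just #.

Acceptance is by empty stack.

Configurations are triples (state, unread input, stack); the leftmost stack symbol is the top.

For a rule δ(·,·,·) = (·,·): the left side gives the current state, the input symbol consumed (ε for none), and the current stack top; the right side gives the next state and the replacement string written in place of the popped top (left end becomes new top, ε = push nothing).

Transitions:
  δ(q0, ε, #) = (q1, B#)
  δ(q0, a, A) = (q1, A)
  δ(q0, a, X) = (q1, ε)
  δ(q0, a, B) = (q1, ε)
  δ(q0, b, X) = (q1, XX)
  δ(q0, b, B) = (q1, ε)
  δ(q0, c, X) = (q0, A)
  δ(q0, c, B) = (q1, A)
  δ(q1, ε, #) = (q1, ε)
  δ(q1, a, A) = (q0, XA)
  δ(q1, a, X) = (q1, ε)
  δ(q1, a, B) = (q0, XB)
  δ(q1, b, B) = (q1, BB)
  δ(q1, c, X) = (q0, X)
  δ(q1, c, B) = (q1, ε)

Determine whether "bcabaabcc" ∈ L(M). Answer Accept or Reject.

(q0, bcabaabcc, #) ⊢ (q1, bcabaabcc, B#) ⊢ (q1, cabaabcc, BB#) ⊢ (q1, abaabcc, B#) ⊢ (q0, baabcc, XB#) ⊢ (q1, aabcc, XXB#) ⊢ (q1, abcc, XB#) ⊢ (q1, bcc, B#) ⊢ (q1, cc, BB#) ⊢ (q1, c, B#) ⊢ (q1, ε, #) ⊢ (q1, ε, ε)
All input consumed and the stack is empty.

Accept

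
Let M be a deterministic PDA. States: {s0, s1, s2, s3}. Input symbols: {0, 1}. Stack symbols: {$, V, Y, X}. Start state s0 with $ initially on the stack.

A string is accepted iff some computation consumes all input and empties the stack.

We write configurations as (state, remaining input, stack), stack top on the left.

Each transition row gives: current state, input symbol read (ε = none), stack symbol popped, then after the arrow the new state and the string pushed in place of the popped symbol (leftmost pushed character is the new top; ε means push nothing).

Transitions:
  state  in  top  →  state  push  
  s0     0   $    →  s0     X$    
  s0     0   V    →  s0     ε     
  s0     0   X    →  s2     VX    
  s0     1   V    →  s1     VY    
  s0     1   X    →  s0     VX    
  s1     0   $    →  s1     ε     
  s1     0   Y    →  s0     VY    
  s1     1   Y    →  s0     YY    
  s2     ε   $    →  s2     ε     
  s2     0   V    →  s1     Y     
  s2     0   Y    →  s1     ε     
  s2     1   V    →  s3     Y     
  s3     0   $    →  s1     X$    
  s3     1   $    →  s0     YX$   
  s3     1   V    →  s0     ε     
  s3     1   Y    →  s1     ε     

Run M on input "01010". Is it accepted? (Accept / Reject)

Reject

(s0, 01010, $)
  read 0, top $: go to s0, push X$ → (s0, 1010, X$)
  read 1, top X: go to s0, push VX → (s0, 010, VX$)
  read 0, top V: go to s0, push ε → (s0, 10, X$)
  read 1, top X: go to s0, push VX → (s0, 0, VX$)
  read 0, top V: go to s0, push ε → (s0, ε, X$)
All input consumed; stack is X$, not empty, and no further ε-move applies.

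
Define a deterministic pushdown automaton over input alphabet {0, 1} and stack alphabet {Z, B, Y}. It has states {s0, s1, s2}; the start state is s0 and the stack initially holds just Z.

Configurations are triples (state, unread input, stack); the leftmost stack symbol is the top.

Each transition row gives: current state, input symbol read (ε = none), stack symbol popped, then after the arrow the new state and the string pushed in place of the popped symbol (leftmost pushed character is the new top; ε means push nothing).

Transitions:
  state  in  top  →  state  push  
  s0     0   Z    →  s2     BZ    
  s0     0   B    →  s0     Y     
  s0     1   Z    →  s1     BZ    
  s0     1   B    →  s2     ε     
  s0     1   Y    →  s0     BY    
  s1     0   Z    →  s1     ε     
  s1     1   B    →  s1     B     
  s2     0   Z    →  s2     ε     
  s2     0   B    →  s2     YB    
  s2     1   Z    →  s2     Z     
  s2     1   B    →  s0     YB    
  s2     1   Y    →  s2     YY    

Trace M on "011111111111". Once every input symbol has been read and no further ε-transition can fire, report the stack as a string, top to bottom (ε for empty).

YYYYYYYYYBZ

(s0, 011111111111, Z)
  read 0, top Z: go to s2, push BZ → (s2, 11111111111, BZ)
  read 1, top B: go to s0, push YB → (s0, 1111111111, YBZ)
  read 1, top Y: go to s0, push BY → (s0, 111111111, BYBZ)
  read 1, top B: go to s2, push ε → (s2, 11111111, YBZ)
  read 1, top Y: go to s2, push YY → (s2, 1111111, YYBZ)
  read 1, top Y: go to s2, push YY → (s2, 111111, YYYBZ)
  read 1, top Y: go to s2, push YY → (s2, 11111, YYYYBZ)
  read 1, top Y: go to s2, push YY → (s2, 1111, YYYYYBZ)
  read 1, top Y: go to s2, push YY → (s2, 111, YYYYYYBZ)
  read 1, top Y: go to s2, push YY → (s2, 11, YYYYYYYBZ)
  read 1, top Y: go to s2, push YY → (s2, 1, YYYYYYYYBZ)
  read 1, top Y: go to s2, push YY → (s2, ε, YYYYYYYYYBZ)
All input consumed in state s2 with stack YYYYYYYYYBZ.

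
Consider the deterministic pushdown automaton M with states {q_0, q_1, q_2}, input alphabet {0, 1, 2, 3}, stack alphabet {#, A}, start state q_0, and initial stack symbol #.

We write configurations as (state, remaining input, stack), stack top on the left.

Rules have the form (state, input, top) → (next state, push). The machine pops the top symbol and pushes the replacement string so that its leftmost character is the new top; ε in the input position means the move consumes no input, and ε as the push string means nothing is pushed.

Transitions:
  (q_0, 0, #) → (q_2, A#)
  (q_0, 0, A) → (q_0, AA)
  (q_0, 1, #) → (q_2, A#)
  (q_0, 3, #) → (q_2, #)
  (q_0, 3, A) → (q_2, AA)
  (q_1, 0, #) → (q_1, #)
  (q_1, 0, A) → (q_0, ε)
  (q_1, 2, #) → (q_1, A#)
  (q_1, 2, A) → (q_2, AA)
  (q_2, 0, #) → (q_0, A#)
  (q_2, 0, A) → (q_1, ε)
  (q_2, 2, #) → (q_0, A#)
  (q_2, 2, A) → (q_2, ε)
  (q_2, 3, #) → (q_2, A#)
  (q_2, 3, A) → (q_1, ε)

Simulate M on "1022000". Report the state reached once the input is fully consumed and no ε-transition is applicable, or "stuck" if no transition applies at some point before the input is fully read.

q_2

(q_0, 1022000, #)
  read 1, top #: go to q_2, push A# → (q_2, 022000, A#)
  read 0, top A: go to q_1, push ε → (q_1, 22000, #)
  read 2, top #: go to q_1, push A# → (q_1, 2000, A#)
  read 2, top A: go to q_2, push AA → (q_2, 000, AA#)
  read 0, top A: go to q_1, push ε → (q_1, 00, A#)
  read 0, top A: go to q_0, push ε → (q_0, 0, #)
  read 0, top #: go to q_2, push A# → (q_2, ε, A#)
All input consumed; M is in state q_2.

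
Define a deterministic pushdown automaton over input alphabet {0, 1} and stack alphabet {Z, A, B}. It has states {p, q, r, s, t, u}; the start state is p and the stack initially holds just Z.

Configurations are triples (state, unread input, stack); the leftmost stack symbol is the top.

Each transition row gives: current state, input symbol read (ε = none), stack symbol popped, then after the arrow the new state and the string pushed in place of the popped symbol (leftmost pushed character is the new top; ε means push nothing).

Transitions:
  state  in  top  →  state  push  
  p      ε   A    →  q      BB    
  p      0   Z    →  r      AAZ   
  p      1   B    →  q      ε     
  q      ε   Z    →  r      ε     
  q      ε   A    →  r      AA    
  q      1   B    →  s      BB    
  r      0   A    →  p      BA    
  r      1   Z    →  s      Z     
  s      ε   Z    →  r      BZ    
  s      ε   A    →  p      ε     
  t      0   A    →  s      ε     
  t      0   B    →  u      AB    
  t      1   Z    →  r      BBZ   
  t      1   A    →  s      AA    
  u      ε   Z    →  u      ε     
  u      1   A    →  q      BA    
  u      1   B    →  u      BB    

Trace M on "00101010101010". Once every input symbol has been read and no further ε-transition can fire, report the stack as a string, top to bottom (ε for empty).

BAAAAAAAAZ

(p, 00101010101010, Z) ⊢ (r, 0101010101010, AAZ) ⊢ (p, 101010101010, BAAZ) ⊢ (q, 01010101010, AAZ) ⊢ (r, 01010101010, AAAZ) ⊢ (p, 1010101010, BAAAZ) ⊢ (q, 010101010, AAAZ) ⊢ (r, 010101010, AAAAZ) ⊢ (p, 10101010, BAAAAZ) ⊢ (q, 0101010, AAAAZ) ⊢ (r, 0101010, AAAAAZ) ⊢ (p, 101010, BAAAAAZ) ⊢ (q, 01010, AAAAAZ) ⊢ (r, 01010, AAAAAAZ) ⊢ (p, 1010, BAAAAAAZ) ⊢ (q, 010, AAAAAAZ) ⊢ (r, 010, AAAAAAAZ) ⊢ (p, 10, BAAAAAAAZ) ⊢ (q, 0, AAAAAAAZ) ⊢ (r, 0, AAAAAAAAZ) ⊢ (p, ε, BAAAAAAAAZ)
All input consumed in state p with stack BAAAAAAAAZ.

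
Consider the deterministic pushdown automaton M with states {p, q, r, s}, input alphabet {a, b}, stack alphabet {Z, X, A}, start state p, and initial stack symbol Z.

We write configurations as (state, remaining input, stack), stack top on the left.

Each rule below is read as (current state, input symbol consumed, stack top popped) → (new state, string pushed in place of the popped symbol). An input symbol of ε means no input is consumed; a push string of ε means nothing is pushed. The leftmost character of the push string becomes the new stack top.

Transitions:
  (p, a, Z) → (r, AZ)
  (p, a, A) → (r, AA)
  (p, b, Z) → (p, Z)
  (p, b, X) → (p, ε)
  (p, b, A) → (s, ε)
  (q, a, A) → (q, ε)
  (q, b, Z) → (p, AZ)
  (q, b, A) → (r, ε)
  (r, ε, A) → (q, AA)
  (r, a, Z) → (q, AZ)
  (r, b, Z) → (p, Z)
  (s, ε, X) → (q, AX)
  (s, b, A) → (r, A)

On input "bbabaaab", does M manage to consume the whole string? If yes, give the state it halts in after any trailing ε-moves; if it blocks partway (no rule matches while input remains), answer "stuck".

stuck

(p, bbabaaab, Z)
  read b, top Z: go to p, push Z → (p, babaaab, Z)
  read b, top Z: go to p, push Z → (p, abaaab, Z)
  read a, top Z: go to r, push AZ → (r, baaab, AZ)
  ε-move, top A: go to q, push AA → (q, baaab, AAZ)
  read b, top A: go to r, push ε → (r, aaab, AZ)
  ε-move, top A: go to q, push AA → (q, aaab, AAZ)
  read a, top A: go to q, push ε → (q, aab, AZ)
  read a, top A: go to q, push ε → (q, ab, Z)
No transition for (q, a, top Z); M blocks with input ab remaining.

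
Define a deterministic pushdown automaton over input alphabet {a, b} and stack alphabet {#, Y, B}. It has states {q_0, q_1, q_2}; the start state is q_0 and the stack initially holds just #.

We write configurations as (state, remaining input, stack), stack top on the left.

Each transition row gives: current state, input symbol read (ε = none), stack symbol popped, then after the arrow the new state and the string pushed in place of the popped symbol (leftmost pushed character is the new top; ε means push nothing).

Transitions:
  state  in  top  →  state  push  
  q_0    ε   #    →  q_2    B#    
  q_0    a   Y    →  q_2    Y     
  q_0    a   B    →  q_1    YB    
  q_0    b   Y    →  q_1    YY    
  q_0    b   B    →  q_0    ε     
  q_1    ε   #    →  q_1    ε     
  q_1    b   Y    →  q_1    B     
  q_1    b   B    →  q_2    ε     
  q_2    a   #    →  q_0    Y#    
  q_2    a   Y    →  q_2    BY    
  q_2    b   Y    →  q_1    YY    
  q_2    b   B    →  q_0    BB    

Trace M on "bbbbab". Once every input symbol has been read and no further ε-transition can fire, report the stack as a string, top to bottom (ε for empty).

(q_0, bbbbab, #) ⊢ (q_2, bbbbab, B#) ⊢ (q_0, bbbab, BB#) ⊢ (q_0, bbab, B#) ⊢ (q_0, bab, #) ⊢ (q_2, bab, B#) ⊢ (q_0, ab, BB#) ⊢ (q_1, b, YBB#) ⊢ (q_1, ε, BBB#)
All input consumed in state q_1 with stack BBB#.

BBB#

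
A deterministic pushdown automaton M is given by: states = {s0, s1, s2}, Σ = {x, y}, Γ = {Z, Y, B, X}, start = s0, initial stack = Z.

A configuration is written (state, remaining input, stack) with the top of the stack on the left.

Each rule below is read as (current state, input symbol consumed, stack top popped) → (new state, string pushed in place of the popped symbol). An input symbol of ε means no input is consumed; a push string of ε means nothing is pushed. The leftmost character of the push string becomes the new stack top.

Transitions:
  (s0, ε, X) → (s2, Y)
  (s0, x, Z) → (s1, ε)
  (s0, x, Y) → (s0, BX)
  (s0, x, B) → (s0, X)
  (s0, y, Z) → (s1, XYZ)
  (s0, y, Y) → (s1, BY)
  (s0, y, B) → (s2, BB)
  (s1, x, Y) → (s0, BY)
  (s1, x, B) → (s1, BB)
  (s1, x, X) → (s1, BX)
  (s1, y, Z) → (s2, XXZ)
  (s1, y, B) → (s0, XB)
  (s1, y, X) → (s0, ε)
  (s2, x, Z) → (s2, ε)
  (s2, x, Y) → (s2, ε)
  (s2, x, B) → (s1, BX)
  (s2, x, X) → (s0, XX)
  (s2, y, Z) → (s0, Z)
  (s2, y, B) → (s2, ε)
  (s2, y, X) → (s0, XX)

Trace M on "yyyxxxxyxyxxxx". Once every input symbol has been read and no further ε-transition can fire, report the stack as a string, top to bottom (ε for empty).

BBBBXBBBYZ

(s0, yyyxxxxyxyxxxx, Z)
  read y, top Z: go to s1, push XYZ → (s1, yyxxxxyxyxxxx, XYZ)
  read y, top X: go to s0, push ε → (s0, yxxxxyxyxxxx, YZ)
  read y, top Y: go to s1, push BY → (s1, xxxxyxyxxxx, BYZ)
  read x, top B: go to s1, push BB → (s1, xxxyxyxxxx, BBYZ)
  read x, top B: go to s1, push BB → (s1, xxyxyxxxx, BBBYZ)
  read x, top B: go to s1, push BB → (s1, xyxyxxxx, BBBBYZ)
  read x, top B: go to s1, push BB → (s1, yxyxxxx, BBBBBYZ)
  read y, top B: go to s0, push XB → (s0, xyxxxx, XBBBBBYZ)
  ε-move, top X: go to s2, push Y → (s2, xyxxxx, YBBBBBYZ)
  read x, top Y: go to s2, push ε → (s2, yxxxx, BBBBBYZ)
  read y, top B: go to s2, push ε → (s2, xxxx, BBBBYZ)
  read x, top B: go to s1, push BX → (s1, xxx, BXBBBYZ)
  read x, top B: go to s1, push BB → (s1, xx, BBXBBBYZ)
  read x, top B: go to s1, push BB → (s1, x, BBBXBBBYZ)
  read x, top B: go to s1, push BB → (s1, ε, BBBBXBBBYZ)
All input consumed in state s1 with stack BBBBXBBBYZ.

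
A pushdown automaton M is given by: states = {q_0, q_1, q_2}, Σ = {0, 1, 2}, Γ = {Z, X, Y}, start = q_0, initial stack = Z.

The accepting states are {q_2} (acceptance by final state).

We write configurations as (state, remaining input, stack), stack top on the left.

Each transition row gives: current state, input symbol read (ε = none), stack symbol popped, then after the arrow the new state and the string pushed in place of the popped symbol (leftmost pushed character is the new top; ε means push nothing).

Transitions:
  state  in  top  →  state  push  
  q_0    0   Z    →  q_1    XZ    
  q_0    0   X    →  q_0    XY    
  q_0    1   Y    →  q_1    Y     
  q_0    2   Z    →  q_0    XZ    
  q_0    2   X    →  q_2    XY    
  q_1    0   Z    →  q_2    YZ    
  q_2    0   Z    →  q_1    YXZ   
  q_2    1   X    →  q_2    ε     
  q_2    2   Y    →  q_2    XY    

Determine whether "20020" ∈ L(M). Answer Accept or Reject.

No computation consumes all input and reaches a final state.

Reject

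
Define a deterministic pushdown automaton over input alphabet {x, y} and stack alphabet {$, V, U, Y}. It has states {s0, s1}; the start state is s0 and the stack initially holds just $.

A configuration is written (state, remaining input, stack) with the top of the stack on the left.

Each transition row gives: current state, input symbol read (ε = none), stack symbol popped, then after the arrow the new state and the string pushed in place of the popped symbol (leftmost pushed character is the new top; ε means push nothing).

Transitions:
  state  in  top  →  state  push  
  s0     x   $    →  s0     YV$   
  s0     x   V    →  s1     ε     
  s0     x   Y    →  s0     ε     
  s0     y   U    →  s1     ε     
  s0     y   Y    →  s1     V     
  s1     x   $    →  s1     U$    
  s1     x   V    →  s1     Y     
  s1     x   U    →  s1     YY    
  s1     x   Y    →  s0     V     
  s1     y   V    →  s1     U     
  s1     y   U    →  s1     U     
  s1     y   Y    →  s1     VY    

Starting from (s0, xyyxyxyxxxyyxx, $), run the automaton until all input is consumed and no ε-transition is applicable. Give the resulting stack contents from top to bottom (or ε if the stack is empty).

(s0, xyyxyxyxxxyyxx, $)
  read x, top $: go to s0, push YV$ → (s0, yyxyxyxxxyyxx, YV$)
  read y, top Y: go to s1, push V → (s1, yxyxyxxxyyxx, VV$)
  read y, top V: go to s1, push U → (s1, xyxyxxxyyxx, UV$)
  read x, top U: go to s1, push YY → (s1, yxyxxxyyxx, YYV$)
  read y, top Y: go to s1, push VY → (s1, xyxxxyyxx, VYYV$)
  read x, top V: go to s1, push Y → (s1, yxxxyyxx, YYYV$)
  read y, top Y: go to s1, push VY → (s1, xxxyyxx, VYYYV$)
  read x, top V: go to s1, push Y → (s1, xxyyxx, YYYYV$)
  read x, top Y: go to s0, push V → (s0, xyyxx, VYYYV$)
  read x, top V: go to s1, push ε → (s1, yyxx, YYYV$)
  read y, top Y: go to s1, push VY → (s1, yxx, VYYYV$)
  read y, top V: go to s1, push U → (s1, xx, UYYYV$)
  read x, top U: go to s1, push YY → (s1, x, YYYYYV$)
  read x, top Y: go to s0, push V → (s0, ε, VYYYYV$)
All input consumed in state s0 with stack VYYYYV$.

VYYYYV$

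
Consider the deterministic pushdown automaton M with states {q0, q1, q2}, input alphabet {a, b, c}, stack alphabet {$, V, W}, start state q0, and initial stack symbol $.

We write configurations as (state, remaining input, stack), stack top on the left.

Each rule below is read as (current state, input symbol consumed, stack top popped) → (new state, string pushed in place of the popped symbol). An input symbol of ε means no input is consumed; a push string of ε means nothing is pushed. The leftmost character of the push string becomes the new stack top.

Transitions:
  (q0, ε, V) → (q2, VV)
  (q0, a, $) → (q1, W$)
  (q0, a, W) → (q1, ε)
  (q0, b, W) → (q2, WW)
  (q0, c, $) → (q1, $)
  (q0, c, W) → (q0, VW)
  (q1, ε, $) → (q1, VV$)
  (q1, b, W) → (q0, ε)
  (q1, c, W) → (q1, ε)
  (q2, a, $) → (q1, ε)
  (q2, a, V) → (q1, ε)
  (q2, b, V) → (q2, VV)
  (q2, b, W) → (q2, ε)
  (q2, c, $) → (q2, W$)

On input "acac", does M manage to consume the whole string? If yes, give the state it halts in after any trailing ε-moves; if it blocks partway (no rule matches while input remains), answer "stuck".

stuck

(q0, acac, $)
  read a, top $: go to q1, push W$ → (q1, cac, W$)
  read c, top W: go to q1, push ε → (q1, ac, $)
  ε-move, top $: go to q1, push VV$ → (q1, ac, VV$)
No transition for (q1, a, top V); M blocks with input ac remaining.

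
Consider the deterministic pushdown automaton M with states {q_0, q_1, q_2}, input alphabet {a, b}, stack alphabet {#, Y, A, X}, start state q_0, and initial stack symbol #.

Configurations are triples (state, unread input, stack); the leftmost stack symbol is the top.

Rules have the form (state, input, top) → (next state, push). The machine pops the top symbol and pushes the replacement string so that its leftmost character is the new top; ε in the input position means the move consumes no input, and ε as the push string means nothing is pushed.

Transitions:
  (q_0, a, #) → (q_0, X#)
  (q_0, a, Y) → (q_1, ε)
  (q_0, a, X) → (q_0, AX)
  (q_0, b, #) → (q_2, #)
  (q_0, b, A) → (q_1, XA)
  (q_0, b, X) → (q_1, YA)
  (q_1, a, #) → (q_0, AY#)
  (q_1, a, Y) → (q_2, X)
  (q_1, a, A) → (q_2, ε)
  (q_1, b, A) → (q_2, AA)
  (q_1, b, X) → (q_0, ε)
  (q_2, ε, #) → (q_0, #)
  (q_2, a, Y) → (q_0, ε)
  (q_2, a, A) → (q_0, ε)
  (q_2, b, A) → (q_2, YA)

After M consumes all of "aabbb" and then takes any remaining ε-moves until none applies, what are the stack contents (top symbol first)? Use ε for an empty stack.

XAX#

(q_0, aabbb, #)
  read a, top #: go to q_0, push X# → (q_0, abbb, X#)
  read a, top X: go to q_0, push AX → (q_0, bbb, AX#)
  read b, top A: go to q_1, push XA → (q_1, bb, XAX#)
  read b, top X: go to q_0, push ε → (q_0, b, AX#)
  read b, top A: go to q_1, push XA → (q_1, ε, XAX#)
All input consumed in state q_1 with stack XAX#.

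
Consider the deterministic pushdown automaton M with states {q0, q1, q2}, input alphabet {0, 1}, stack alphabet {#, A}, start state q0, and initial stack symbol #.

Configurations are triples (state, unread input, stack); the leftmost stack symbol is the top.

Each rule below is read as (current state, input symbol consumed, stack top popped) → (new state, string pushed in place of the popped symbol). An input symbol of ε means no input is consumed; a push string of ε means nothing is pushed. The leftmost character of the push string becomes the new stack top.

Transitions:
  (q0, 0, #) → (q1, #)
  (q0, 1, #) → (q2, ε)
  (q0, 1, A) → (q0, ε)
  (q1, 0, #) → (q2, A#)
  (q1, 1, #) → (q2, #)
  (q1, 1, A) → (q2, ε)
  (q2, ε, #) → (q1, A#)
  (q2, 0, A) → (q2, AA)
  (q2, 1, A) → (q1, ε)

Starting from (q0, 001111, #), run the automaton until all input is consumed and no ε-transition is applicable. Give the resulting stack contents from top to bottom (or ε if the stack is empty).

(q0, 001111, #) ⊢ (q1, 01111, #) ⊢ (q2, 1111, A#) ⊢ (q1, 111, #) ⊢ (q2, 11, #) ⊢ (q1, 11, A#) ⊢ (q2, 1, #) ⊢ (q1, 1, A#) ⊢ (q2, ε, #) ⊢ (q1, ε, A#)
All input consumed in state q1 with stack A#.

A#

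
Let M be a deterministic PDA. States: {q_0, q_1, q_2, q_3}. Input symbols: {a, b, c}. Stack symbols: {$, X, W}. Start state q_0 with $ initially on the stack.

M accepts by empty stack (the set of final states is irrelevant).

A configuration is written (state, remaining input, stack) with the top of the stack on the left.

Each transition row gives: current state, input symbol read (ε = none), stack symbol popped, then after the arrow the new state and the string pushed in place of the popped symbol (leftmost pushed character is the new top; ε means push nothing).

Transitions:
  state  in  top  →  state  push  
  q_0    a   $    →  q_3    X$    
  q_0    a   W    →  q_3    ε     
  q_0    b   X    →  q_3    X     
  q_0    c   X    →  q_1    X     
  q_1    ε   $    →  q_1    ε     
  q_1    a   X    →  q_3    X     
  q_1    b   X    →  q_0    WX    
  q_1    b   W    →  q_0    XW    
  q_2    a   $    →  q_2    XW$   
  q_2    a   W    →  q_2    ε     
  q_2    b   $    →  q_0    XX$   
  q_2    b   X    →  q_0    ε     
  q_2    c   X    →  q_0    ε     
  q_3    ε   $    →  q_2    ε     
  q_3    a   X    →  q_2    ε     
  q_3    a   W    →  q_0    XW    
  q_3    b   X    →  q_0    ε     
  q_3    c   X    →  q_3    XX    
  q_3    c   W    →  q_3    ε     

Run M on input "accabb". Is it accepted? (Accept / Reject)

(q_0, accabb, $)
  read a, top $: go to q_3, push X$ → (q_3, ccabb, X$)
  read c, top X: go to q_3, push XX → (q_3, cabb, XX$)
  read c, top X: go to q_3, push XX → (q_3, abb, XXX$)
  read a, top X: go to q_2, push ε → (q_2, bb, XX$)
  read b, top X: go to q_0, push ε → (q_0, b, X$)
  read b, top X: go to q_3, push X → (q_3, ε, X$)
All input consumed; stack is X$, not empty, and no further ε-move applies.

Reject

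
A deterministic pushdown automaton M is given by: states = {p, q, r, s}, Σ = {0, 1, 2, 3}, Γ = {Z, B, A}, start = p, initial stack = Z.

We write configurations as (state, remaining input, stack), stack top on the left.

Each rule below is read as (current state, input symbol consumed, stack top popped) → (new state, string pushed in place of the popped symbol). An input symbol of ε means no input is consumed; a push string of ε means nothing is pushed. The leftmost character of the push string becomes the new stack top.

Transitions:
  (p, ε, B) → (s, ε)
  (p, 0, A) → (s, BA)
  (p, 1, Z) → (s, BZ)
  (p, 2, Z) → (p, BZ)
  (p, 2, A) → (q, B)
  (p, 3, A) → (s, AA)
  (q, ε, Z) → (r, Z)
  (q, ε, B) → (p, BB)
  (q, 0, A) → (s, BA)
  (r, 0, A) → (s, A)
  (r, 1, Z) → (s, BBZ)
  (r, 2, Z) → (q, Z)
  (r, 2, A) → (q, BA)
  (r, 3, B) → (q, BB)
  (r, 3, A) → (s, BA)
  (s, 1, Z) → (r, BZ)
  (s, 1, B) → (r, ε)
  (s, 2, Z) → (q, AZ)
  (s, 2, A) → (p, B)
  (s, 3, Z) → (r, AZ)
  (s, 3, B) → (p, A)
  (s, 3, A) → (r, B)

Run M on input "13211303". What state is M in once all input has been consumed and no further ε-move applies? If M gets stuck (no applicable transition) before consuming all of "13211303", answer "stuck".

(p, 13211303, Z) ⊢ (s, 3211303, BZ) ⊢ (p, 211303, AZ) ⊢ (q, 11303, BZ) ⊢ (p, 11303, BBZ) ⊢ (s, 11303, BZ) ⊢ (r, 1303, Z) ⊢ (s, 303, BBZ) ⊢ (p, 03, ABZ) ⊢ (s, 3, BABZ) ⊢ (p, ε, AABZ)
All input consumed; M is in state p.

p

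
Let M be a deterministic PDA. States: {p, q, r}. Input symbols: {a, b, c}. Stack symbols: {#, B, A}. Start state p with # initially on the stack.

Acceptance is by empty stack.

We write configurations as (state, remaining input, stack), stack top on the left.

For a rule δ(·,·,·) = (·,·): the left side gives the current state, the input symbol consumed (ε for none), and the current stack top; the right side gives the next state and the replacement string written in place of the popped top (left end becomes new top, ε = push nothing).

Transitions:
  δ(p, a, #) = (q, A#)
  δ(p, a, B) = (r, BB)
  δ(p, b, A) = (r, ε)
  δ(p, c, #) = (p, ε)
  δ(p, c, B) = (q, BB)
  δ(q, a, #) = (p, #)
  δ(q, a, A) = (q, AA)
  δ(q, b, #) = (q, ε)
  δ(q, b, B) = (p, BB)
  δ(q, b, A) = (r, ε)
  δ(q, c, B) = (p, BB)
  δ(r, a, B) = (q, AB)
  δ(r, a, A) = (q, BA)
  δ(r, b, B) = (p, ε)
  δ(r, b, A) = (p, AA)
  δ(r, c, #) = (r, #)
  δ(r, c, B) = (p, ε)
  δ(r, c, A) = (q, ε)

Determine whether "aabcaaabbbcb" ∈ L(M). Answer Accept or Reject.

Accept

(p, aabcaaabbbcb, #)
  read a, top #: go to q, push A# → (q, abcaaabbbcb, A#)
  read a, top A: go to q, push AA → (q, bcaaabbbcb, AA#)
  read b, top A: go to r, push ε → (r, caaabbbcb, A#)
  read c, top A: go to q, push ε → (q, aaabbbcb, #)
  read a, top #: go to p, push # → (p, aabbbcb, #)
  read a, top #: go to q, push A# → (q, abbbcb, A#)
  read a, top A: go to q, push AA → (q, bbbcb, AA#)
  read b, top A: go to r, push ε → (r, bbcb, A#)
  read b, top A: go to p, push AA → (p, bcb, AA#)
  read b, top A: go to r, push ε → (r, cb, A#)
  read c, top A: go to q, push ε → (q, b, #)
  read b, top #: go to q, push ε → (q, ε, ε)
All input consumed and the stack is empty.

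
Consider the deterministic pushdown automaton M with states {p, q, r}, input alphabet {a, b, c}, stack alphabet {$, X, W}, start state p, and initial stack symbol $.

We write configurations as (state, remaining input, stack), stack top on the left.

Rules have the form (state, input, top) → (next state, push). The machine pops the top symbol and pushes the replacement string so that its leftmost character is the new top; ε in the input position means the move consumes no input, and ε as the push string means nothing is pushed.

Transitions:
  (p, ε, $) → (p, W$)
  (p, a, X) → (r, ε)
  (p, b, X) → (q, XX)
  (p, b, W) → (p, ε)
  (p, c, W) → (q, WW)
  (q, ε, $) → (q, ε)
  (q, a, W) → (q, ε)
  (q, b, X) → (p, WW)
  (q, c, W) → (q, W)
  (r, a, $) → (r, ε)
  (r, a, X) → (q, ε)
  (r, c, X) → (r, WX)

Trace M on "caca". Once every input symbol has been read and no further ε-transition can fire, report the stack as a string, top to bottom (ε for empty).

ε

(p, caca, $)
  ε-move, top $: go to p, push W$ → (p, caca, W$)
  read c, top W: go to q, push WW → (q, aca, WW$)
  read a, top W: go to q, push ε → (q, ca, W$)
  read c, top W: go to q, push W → (q, a, W$)
  read a, top W: go to q, push ε → (q, ε, $)
  ε-move, top $: go to q, push ε → (q, ε, ε)
All input consumed in state q with stack ε.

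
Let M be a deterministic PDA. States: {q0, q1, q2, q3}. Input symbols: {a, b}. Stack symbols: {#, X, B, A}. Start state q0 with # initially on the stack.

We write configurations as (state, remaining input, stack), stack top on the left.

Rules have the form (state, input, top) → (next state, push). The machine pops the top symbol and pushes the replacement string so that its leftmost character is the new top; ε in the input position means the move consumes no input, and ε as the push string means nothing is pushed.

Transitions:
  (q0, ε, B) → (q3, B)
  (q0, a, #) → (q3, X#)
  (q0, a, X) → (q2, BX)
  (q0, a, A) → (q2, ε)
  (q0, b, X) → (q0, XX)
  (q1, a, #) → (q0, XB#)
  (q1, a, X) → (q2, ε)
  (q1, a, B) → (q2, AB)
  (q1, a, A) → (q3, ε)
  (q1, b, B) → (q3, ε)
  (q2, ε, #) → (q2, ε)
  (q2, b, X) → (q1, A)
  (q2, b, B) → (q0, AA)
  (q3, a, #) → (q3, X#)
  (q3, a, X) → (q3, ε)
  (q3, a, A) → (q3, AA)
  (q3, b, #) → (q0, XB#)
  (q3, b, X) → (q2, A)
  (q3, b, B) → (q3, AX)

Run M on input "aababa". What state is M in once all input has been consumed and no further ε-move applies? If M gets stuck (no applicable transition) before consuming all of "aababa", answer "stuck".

(q0, aababa, #)
  read a, top #: go to q3, push X# → (q3, ababa, X#)
  read a, top X: go to q3, push ε → (q3, baba, #)
  read b, top #: go to q0, push XB# → (q0, aba, XB#)
  read a, top X: go to q2, push BX → (q2, ba, BXB#)
  read b, top B: go to q0, push AA → (q0, a, AAXB#)
  read a, top A: go to q2, push ε → (q2, ε, AXB#)
All input consumed; M is in state q2.

q2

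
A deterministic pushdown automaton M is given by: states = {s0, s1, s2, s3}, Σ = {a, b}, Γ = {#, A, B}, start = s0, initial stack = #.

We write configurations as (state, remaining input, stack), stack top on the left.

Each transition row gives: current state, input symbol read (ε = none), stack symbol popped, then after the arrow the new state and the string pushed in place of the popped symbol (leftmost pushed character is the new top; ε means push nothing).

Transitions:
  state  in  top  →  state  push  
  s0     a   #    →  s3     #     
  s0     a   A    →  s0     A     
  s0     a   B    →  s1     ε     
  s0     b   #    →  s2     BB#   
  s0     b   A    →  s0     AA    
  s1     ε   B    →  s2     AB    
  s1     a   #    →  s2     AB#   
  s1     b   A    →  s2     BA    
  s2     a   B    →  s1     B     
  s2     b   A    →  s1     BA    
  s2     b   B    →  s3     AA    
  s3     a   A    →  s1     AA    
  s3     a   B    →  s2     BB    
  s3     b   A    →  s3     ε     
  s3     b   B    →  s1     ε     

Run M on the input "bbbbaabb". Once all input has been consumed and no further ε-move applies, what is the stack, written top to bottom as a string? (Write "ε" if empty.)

(s0, bbbbaabb, #) ⊢ (s2, bbbaabb, BB#) ⊢ (s3, bbaabb, AAB#) ⊢ (s3, baabb, AB#) ⊢ (s3, aabb, B#) ⊢ (s2, abb, BB#) ⊢ (s1, bb, BB#) ⊢ (s2, bb, ABB#) ⊢ (s1, b, BABB#) ⊢ (s2, b, ABABB#) ⊢ (s1, ε, BABABB#) ⊢ (s2, ε, ABABABB#)
All input consumed in state s2 with stack ABABABB#.

ABABABB#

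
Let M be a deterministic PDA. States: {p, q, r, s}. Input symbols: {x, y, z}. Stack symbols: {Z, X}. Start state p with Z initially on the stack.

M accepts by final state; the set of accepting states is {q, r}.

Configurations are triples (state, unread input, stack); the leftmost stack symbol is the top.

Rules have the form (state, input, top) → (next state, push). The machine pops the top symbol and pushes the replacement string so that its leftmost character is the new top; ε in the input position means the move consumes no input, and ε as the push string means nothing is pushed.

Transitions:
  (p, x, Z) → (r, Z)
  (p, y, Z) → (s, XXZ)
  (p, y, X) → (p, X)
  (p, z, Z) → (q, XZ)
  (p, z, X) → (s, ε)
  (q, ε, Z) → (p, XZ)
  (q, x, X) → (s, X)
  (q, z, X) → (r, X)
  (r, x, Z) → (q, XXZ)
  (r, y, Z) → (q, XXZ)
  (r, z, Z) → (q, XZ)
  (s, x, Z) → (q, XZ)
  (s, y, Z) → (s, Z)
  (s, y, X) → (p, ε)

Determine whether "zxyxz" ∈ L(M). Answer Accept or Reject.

Accept

(p, zxyxz, Z) ⊢ (q, xyxz, XZ) ⊢ (s, yxz, XZ) ⊢ (p, xz, Z) ⊢ (r, z, Z) ⊢ (q, ε, XZ)
All input consumed; state q ∈ F.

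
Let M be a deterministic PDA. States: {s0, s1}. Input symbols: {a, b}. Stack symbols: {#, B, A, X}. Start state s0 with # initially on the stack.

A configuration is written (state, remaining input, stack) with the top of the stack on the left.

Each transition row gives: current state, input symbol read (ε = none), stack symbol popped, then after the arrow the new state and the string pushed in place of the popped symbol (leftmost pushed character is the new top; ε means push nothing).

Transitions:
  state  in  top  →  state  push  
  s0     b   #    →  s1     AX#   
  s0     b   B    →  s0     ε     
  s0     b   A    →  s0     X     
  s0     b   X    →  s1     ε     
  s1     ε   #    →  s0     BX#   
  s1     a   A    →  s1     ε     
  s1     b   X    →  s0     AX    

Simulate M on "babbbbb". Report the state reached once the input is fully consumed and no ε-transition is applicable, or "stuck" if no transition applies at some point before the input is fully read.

s0

(s0, babbbbb, #)
  read b, top #: go to s1, push AX# → (s1, abbbbb, AX#)
  read a, top A: go to s1, push ε → (s1, bbbbb, X#)
  read b, top X: go to s0, push AX → (s0, bbbb, AX#)
  read b, top A: go to s0, push X → (s0, bbb, XX#)
  read b, top X: go to s1, push ε → (s1, bb, X#)
  read b, top X: go to s0, push AX → (s0, b, AX#)
  read b, top A: go to s0, push X → (s0, ε, XX#)
All input consumed; M is in state s0.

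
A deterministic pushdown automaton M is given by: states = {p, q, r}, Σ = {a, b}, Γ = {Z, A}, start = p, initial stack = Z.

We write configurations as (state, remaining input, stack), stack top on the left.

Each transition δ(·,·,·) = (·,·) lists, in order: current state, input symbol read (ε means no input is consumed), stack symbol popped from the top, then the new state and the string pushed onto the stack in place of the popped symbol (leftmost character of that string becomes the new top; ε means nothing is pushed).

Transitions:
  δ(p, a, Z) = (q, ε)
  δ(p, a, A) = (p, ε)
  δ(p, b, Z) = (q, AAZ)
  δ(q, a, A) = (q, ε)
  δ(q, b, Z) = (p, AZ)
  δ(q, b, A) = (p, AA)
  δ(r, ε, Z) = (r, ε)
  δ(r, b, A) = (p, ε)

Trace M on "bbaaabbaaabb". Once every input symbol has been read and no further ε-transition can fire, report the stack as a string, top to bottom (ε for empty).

AAAZ

(p, bbaaabbaaabb, Z)
  read b, top Z: go to q, push AAZ → (q, baaabbaaabb, AAZ)
  read b, top A: go to p, push AA → (p, aaabbaaabb, AAAZ)
  read a, top A: go to p, push ε → (p, aabbaaabb, AAZ)
  read a, top A: go to p, push ε → (p, abbaaabb, AZ)
  read a, top A: go to p, push ε → (p, bbaaabb, Z)
  read b, top Z: go to q, push AAZ → (q, baaabb, AAZ)
  read b, top A: go to p, push AA → (p, aaabb, AAAZ)
  read a, top A: go to p, push ε → (p, aabb, AAZ)
  read a, top A: go to p, push ε → (p, abb, AZ)
  read a, top A: go to p, push ε → (p, bb, Z)
  read b, top Z: go to q, push AAZ → (q, b, AAZ)
  read b, top A: go to p, push AA → (p, ε, AAAZ)
All input consumed in state p with stack AAAZ.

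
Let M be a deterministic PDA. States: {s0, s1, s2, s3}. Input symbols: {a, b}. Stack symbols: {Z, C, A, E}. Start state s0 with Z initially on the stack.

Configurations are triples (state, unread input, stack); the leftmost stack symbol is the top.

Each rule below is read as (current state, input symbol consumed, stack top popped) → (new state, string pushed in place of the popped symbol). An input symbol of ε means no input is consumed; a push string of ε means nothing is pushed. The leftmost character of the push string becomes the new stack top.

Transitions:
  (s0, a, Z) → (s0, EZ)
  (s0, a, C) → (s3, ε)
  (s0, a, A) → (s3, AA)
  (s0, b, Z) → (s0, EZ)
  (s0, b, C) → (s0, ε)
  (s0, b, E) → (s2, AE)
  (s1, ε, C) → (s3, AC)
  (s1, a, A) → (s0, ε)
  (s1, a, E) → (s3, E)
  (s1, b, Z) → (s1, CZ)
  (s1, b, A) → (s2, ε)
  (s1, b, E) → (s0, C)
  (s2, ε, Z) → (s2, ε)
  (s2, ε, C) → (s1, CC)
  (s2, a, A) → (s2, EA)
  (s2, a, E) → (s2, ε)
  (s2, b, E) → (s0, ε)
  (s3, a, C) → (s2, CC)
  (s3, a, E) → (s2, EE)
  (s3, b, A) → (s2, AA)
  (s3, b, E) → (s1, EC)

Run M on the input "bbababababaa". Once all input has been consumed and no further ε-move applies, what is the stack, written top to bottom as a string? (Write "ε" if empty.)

AAAAAEZ

(s0, bbababababaa, Z) ⊢ (s0, bababababaa, EZ) ⊢ (s2, ababababaa, AEZ) ⊢ (s2, babababaa, EAEZ) ⊢ (s0, abababaa, AEZ) ⊢ (s3, bababaa, AAEZ) ⊢ (s2, ababaa, AAAEZ) ⊢ (s2, babaa, EAAAEZ) ⊢ (s0, abaa, AAAEZ) ⊢ (s3, baa, AAAAEZ) ⊢ (s2, aa, AAAAAEZ) ⊢ (s2, a, EAAAAAEZ) ⊢ (s2, ε, AAAAAEZ)
All input consumed in state s2 with stack AAAAAEZ.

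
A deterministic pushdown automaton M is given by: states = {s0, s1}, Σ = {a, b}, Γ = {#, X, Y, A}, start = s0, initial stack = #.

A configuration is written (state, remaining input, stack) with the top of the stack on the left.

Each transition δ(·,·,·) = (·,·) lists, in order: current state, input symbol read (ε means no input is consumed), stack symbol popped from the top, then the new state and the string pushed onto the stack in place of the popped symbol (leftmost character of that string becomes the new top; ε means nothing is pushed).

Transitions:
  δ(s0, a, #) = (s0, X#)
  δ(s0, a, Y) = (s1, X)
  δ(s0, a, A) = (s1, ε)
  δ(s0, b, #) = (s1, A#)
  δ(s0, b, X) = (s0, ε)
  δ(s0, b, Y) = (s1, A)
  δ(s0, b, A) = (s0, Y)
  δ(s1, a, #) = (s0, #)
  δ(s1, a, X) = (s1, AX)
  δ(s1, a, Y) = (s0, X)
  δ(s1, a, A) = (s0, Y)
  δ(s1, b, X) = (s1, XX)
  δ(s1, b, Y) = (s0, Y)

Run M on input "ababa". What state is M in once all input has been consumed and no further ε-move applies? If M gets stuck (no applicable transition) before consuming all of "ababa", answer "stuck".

s0

(s0, ababa, #)
  read a, top #: go to s0, push X# → (s0, baba, X#)
  read b, top X: go to s0, push ε → (s0, aba, #)
  read a, top #: go to s0, push X# → (s0, ba, X#)
  read b, top X: go to s0, push ε → (s0, a, #)
  read a, top #: go to s0, push X# → (s0, ε, X#)
All input consumed; M is in state s0.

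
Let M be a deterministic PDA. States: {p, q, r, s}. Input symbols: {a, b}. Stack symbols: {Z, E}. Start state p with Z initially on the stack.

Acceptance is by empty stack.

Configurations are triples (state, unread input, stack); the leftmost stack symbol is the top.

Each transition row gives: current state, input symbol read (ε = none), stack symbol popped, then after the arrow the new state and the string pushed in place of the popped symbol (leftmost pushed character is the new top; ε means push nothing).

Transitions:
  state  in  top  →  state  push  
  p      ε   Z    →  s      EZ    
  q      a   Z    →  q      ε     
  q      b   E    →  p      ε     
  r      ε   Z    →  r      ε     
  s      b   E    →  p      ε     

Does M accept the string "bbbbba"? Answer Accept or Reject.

Reject

(p, bbbbba, Z)
  ε-move, top Z: go to s, push EZ → (s, bbbbba, EZ)
  read b, top E: go to p, push ε → (p, bbbba, Z)
  ε-move, top Z: go to s, push EZ → (s, bbbba, EZ)
  read b, top E: go to p, push ε → (p, bbba, Z)
  ε-move, top Z: go to s, push EZ → (s, bbba, EZ)
  read b, top E: go to p, push ε → (p, bba, Z)
  ε-move, top Z: go to s, push EZ → (s, bba, EZ)
  read b, top E: go to p, push ε → (p, ba, Z)
  ε-move, top Z: go to s, push EZ → (s, ba, EZ)
  read b, top E: go to p, push ε → (p, a, Z)
  ε-move, top Z: go to s, push EZ → (s, a, EZ)
No transition applies at (s, a, EZ); input not fully consumed.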